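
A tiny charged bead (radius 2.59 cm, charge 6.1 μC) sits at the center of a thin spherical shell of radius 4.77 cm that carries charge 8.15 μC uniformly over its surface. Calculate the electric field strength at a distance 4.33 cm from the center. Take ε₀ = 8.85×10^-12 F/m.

Use a concentric Gaussian sphere at r = 4.33 cm (between the bodies, 2.59 cm < r < 4.77 cm).
Only the inner charge is enclosed; the outer shell contributes nothing inside itself. Q_enc = 6.1 μC = 6.10×10^-6 C.
Since E is radial and uniform over the Gaussian sphere, Φ = E·4πr² = Q_enc/ε₀.
E = |Q_enc|/(4πε₀r²) = (6.10e-6)/(4π·8.85×10^-12·(0.0433)²) = 2.93×10^7 N/C.

E = 2.93×10^7 N/C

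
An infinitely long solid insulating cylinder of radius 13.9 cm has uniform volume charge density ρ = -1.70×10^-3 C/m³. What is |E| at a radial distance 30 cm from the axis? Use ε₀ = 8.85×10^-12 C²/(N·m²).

6.19×10^6 N/C

Choose a coaxial cylinder of radius r = 30 cm (arbitrary length L) as the Gaussian surface (r > 13.9 cm, full cross-section enclosed).
λ_enc = ρ·πR² = (-1.70e-3)π(0.139)² = -1.032×10^-4 C/m.
By Gauss's law (flux through the curved wall only), E·2πrL = λ_enc L/ε₀.
E = |λ_enc|/(2πε₀r) = (1.032e-4)/(2π·8.85×10^-12·0.3) = 6.19×10^6 N/C.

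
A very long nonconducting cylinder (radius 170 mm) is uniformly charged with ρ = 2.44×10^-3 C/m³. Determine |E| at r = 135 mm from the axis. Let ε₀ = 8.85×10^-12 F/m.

Choose a coaxial cylinder of radius r = 135 mm (arbitrary length L) as the Gaussian surface (r < R).
Charge inside radius r per length L is ρ·πr²·L, so λ_enc = ρπr² = 1.397e-4 C/m.
Gauss's law: E·2πrL = λ_enc L/ε₀.
E = |λ_enc|/(2πε₀r) = (1.397e-4)/(2π·8.85×10^-12·0.135) = 1.86×10^7 N/C.

|E| = 1.86×10^7 N/C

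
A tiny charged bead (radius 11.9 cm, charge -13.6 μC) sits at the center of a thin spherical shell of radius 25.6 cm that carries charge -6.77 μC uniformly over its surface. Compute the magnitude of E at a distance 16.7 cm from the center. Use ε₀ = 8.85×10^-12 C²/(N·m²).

4.38e6 V/m

Take a concentric spherical Gaussian surface of radius r = 16.7 cm (between the bodies, 11.9 cm < r < 25.6 cm).
The shell at 25.6 cm lies outside the Gaussian surface, so Q_enc = -13.6 μC = -1.36×10^-5 C.
Gauss's law: E·4πr² = Q_enc/ε₀.
E = |Q_enc|/(4πε₀r²) = (1.36×10^-5)/(4π·8.85×10^-12·(0.167)²) = 4.38×10^6 N/C.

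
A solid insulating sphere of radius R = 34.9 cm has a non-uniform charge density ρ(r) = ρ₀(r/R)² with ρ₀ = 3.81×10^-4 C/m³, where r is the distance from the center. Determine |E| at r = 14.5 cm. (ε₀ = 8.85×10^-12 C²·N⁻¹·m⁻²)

|E| ≈ 2.16e5 N/C

Symmetry ⇒ E = E(r) r̂. Gaussian sphere of radius r = 14.5 cm (r < R).
Integrate the density: Q_enc = 4π ∫₀^r ρ₀(r'/R)^2 r'² dr' = 4πρ₀ r^5/(5·R²) = 5.039×10^-7 C.
By Gauss's law, ∮E·dA = E·4πr² = Q_enc/ε₀.
E = |Q_enc|/(4πε₀r²) = (5.039×10^-7)/(4π·8.85×10^-12·(0.145)²) = 2.16×10^5 N/C.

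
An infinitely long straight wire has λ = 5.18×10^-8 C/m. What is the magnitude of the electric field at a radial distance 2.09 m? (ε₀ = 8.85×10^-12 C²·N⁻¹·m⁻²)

446 N/C

Take a coaxial cylindrical Gaussian surface of radius r = 2.09 m and length L.
Q_enc = λL, so λ_enc = 5.18e-8 C/m.
Applying ∮E·dA = Q_enc/ε₀ with the end caps contributing no flux:
E = |λ_enc|/(2πε₀r) = (5.18×10^-8)/(2π·8.85×10^-12·2.09) = 446 N/C.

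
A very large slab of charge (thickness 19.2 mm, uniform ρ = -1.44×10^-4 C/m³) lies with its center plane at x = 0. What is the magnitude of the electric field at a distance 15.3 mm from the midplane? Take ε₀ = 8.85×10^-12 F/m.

1.56×10^5 N/C

The point |x| = 15.3 mm lies outside the slab (half-thickness 0.0096 m). A symmetric pillbox spanning the full slab encloses Q_enc = ρ·d·A.
Flux = 2EA ⇒ E = |ρ|d/(2ε₀), independent of distance outside.
E = (1.44×10^-4)(0.0192)/(2·8.85×10^-12) = 1.56×10^5 N/C.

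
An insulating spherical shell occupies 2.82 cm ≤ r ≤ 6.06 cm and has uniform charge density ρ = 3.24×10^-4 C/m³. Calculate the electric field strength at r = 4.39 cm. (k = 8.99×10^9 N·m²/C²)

E = 3.94×10^5 N/C

Take a concentric spherical Gaussian surface of radius r = 4.39 cm (within the shell material, 2.82 cm < r < 6.06 cm).
Enclosed charge is the volume from a to r: Q_enc = (4π/3)ρ(r³ − a³) = 8.439e-8 C.
By Gauss's law, ∮E·dA = E·4πr² = Q_enc/ε₀.
E = k|Q_enc|/r² = (8.99×10^9)(8.439×10^-8)/(0.0439)² = 3.94e5 N/C.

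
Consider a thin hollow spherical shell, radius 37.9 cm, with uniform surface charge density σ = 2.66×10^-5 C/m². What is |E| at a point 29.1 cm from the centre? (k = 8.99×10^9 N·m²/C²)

|E| = 0 V/m

By spherical symmetry E is radial; choose a Gaussian sphere of radius r = 29.1 cm (inside the shell, r < 37.9 cm).
All the charge is outside the Gaussian surface: Q_enc = 0, hence E = 0 everywhere inside the shell.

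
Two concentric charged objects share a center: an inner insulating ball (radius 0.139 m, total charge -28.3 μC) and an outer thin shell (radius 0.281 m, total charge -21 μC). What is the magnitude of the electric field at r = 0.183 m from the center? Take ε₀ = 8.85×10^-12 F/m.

Symmetry ⇒ E = E(r) r̂. Gaussian sphere of radius r = 0.183 m (between the bodies, 0.139 m < r < 0.281 m).
The shell at 0.281 m lies outside the Gaussian surface, so Q_enc = -28.3 μC = -2.83×10^-5 C.
Gauss's law: E·4πr² = Q_enc/ε₀.
E = |Q_enc|/(4πε₀r²) = (2.83×10^-5)/(4π·8.85×10^-12·(0.183)²) = 7.60×10^6 N/C.

|E| ≈ 7.60×10^6 N/C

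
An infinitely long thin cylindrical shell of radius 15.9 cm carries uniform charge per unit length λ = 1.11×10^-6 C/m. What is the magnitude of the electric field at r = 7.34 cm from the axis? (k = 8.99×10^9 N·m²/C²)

E = 0

Take a coaxial cylindrical Gaussian surface of radius r = 7.34 cm and length L (r < 15.9 cm, inside the shell).
All the surface charge lies outside this cylinder: Q_enc = 0, hence E = 0.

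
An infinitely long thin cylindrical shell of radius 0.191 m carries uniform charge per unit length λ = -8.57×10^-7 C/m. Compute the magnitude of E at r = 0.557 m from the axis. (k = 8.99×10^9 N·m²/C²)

|E| ≈ 2.77e4 N/C

Choose a coaxial cylinder of radius r = 0.557 m (arbitrary length L) as the Gaussian surface (r > 0.191 m).
The full line charge is enclosed: λ_enc = -8.57e-7 C/m.
Since E is radial and uniform over the curved surface, Φ = E·2πrL = Q_enc/ε₀ = λ_enc L/ε₀.
E = 2k|λ_enc|/r = 2(8.99×10^9)(8.57×10^-7)/(0.557) = 2.77×10^4 N/C.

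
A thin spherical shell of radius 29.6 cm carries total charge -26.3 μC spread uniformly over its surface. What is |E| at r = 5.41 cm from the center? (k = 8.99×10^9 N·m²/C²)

E = 0 (no enclosed charge)

Use a concentric Gaussian sphere at r = 5.41 cm (inside the shell, r < 29.6 cm).
No charge lies within this surface, so Q_enc = 0 and Gauss's law gives E·4πr² = 0 ⇒ E = 0.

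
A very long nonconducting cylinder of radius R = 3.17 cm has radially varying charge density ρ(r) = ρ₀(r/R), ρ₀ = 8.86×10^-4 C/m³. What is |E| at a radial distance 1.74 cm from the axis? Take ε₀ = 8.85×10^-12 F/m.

|E| ≈ 3.19×10^5 N/C

By cylindrical symmetry E is radial; use a coaxial Gaussian cylinder of radius 1.74 cm and length L (r < R).
Integrating ρ over the cross-section to radius r: λ_enc = (2πρ₀/R) ∫₀^r r'^2 dr' = 2πρ₀ r^3/(3·R) = 3.084×10^-7 C/m.
Applying ∮E·dA = Q_enc/ε₀ with the end caps contributing no flux:
E = |λ_enc|/(2πε₀r) = (3.084e-7)/(2π·8.85×10^-12·0.0174) = 3.19e5 N/C.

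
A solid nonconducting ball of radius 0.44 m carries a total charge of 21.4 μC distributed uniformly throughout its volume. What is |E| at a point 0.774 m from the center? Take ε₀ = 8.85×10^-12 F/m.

By spherical symmetry E is radial; choose a Gaussian sphere of radius r = 0.774 m (r > R, so the entire charge is enclosed).
Q_enc = 21.4 μC = 2.14×10^-5 C.
Since E is radial and uniform over the Gaussian sphere, Φ = E·4πr² = Q_enc/ε₀.
E = |Q_enc|/(4πε₀r²) = (2.14e-5)/(4π·8.85×10^-12·(0.774)²) = 3.21e5 N/C.

|E| = 3.21e5 V/m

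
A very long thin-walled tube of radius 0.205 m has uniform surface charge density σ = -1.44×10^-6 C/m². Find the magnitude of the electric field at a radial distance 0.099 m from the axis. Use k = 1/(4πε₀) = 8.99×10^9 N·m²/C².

Choose a coaxial cylinder of radius r = 0.099 m (arbitrary length L) as the Gaussian surface (r < 0.205 m, inside the shell).
No charge is enclosed, so Gauss's law gives E·2πrL = 0 ⇒ E = 0.

E = 0 (no enclosed charge)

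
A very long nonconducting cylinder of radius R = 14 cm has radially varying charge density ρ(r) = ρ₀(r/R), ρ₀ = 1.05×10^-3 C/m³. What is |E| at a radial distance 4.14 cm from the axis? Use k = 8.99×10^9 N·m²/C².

Choose a coaxial cylinder of radius r = 4.14 cm (arbitrary length L) as the Gaussian surface (r < R).
λ_enc = ∫₀^r ρ(r')·2πr' dr' = (2πρ₀/R)·r^3/3 = 1.115e-6 C/m.
Applying ∮E·dA = Q_enc/ε₀ with the end caps contributing no flux:
E = 2k|λ_enc|/r = 2(8.99×10^9)(1.115×10^-6)/(0.0414) = 4.84×10^5 N/C.

|E| = 4.84×10^5 N/C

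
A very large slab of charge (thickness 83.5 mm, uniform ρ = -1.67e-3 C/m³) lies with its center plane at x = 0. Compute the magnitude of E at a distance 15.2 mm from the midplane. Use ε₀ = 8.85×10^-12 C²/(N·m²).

|E| ≈ 2.87×10^6 N/C

By symmetry E is perpendicular to the slab. A Gaussian pillbox from −15.2 mm to +15.2 mm (face area A) lies entirely within the slab.
Q_enc = ρ·(2x)·A and flux = 2EA, so 2EA = 2ρxA/ε₀ ⇒ E = |ρ|x/ε₀.
E = (1.67×10^-3)(0.0152)/(8.85×10^-12) = 2.87e6 N/C.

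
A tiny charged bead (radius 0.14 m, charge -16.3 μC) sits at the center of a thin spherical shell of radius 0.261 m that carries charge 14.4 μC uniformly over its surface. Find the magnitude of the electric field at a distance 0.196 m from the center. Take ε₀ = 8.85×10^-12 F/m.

|E| = 3.82e6 V/m

Take a concentric spherical Gaussian surface of radius r = 0.196 m (between the bodies, 0.14 m < r < 0.261 m).
The shell at 0.261 m lies outside the Gaussian surface, so Q_enc = -16.3 μC = -1.63e-5 C.
Applying ∮E·dA = Q_enc/ε₀ with Φ = E(4πr²):
E = |Q_enc|/(4πε₀r²) = (1.63×10^-5)/(4π·8.85×10^-12·(0.196)²) = 3.82e6 N/C.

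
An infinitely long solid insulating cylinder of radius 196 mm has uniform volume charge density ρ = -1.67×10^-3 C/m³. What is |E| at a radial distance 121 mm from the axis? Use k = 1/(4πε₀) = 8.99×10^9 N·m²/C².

|E| = 1.14e7 N/C

By cylindrical symmetry E is radial; use a coaxial Gaussian cylinder of radius 121 mm and length L (r < R).
Enclosed charge per unit length: λ_enc = ρ·πr² = (-1.67×10^-3)π(0.121)² = -7.681e-5 C/m.
By Gauss's law (flux through the curved wall only), E·2πrL = λ_enc L/ε₀.
E = 2k|λ_enc|/r = 2(8.99×10^9)(7.681e-5)/(0.121) = 1.14×10^7 N/C.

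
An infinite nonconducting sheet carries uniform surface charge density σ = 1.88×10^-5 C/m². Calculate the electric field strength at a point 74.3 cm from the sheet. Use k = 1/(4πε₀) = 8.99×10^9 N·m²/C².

E = 1.06e6 N/C

By planar symmetry E is perpendicular to the sheet and uniform; use a Gaussian pillbox with flat faces of area A on each side of the sheet.
Only the two end caps contribute flux: Φ = 2EA. With Q_enc = σA, Gauss's law gives E = |σ|/(2ε₀).
E = 2πk|σ| = 2π(8.99×10^9)(1.88e-5) = 1.06e6 N/C.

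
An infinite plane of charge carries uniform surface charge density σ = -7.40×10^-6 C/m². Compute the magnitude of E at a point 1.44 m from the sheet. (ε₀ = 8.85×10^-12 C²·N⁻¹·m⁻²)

The symmetry is planar: E is normal to the sheet and the same magnitude on both sides. Take a pillbox straddling the sheet with end-cap area A.
Flux Φ = 2EA and Q_enc = σA, so 2EA = σA/ε₀ ⇒ E = |σ|/(2ε₀), independent of distance.
E = |σ|/(2ε₀) = (7.40×10^-6)/(2·8.85×10^-12) = 4.18e5 N/C.

E ≈ 4.18×10^5 N/C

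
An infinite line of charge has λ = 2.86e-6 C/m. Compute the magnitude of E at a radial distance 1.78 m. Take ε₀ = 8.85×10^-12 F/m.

E = 2.89e4 N/C

Choose a coaxial cylinder of radius r = 1.78 m (arbitrary length L) as the Gaussian surface.
Q_enc = λL, so λ_enc = 2.86e-6 C/m.
Applying ∮E·dA = Q_enc/ε₀ with the end caps contributing no flux:
E = |λ_enc|/(2πε₀r) = (2.86×10^-6)/(2π·8.85×10^-12·1.78) = 2.89×10^4 N/C.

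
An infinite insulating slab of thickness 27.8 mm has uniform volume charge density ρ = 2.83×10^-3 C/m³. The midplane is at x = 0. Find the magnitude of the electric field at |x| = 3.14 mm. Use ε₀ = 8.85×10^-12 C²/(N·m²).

By symmetry E is perpendicular to the slab. A Gaussian pillbox from −3.14 mm to +3.14 mm (face area A) lies entirely within the slab.
Q_enc = ρ·(2x)·A and flux = 2EA, so 2EA = 2ρxA/ε₀ ⇒ E = |ρ|x/ε₀.
E = (2.83×10^-3)(0.00314)/(8.85×10^-12) = 1.00×10^6 N/C.

|E| = 1.00×10^6 N/C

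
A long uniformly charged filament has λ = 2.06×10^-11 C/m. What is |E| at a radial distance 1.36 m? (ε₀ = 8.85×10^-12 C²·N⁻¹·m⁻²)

Coaxial Gaussian cylinder, radius r = 1.36 m, length L.
Q_enc = λL, so λ_enc = 2.06×10^-11 C/m.
Applying ∮E·dA = Q_enc/ε₀ with the end caps contributing no flux:
E = |λ_enc|/(2πε₀r) = (2.06e-11)/(2π·8.85×10^-12·1.36) = 0.272 N/C.

E ≈ 0.272 N/C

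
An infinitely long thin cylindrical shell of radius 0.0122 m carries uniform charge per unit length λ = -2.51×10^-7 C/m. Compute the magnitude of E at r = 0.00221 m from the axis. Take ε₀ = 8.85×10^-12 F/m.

Coaxial Gaussian cylinder, radius r = 0.00221 m, length L (r < 0.0122 m, inside the shell).
No charge is enclosed, so Gauss's law gives E·2πrL = 0 ⇒ E = 0.

E = 0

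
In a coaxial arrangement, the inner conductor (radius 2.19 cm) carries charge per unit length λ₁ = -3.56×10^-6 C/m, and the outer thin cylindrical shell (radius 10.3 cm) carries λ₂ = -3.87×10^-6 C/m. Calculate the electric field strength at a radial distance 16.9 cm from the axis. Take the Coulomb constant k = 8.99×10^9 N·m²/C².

Coaxial Gaussian cylinder, radius r = 16.9 cm, length L (r > 10.3 cm, enclosing both).
λ_enc = λ₁ + λ₂ = (-3.56e-6) + (-3.87e-6) = -7.43×10^-6 C/m.
Gauss's law: E·2πrL = λ_enc L/ε₀.
E = 2k|λ_enc|/r = 2(8.99×10^9)(7.43e-6)/(0.169) = 7.90e5 N/C.

E ≈ 7.90×10^5 N/C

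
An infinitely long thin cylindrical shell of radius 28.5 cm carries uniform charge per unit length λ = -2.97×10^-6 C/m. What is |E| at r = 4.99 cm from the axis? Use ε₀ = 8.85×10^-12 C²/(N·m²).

Choose a coaxial cylinder of radius r = 4.99 cm (arbitrary length L) as the Gaussian surface (r < 28.5 cm, inside the shell).
All the surface charge lies outside this cylinder: Q_enc = 0, hence E = 0.

E = 0 (no enclosed charge)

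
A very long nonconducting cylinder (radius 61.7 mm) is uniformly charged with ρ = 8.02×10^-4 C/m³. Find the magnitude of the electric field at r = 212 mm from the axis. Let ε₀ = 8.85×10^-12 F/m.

E ≈ 8.14×10^5 V/m

Choose a coaxial cylinder of radius r = 212 mm (arbitrary length L) as the Gaussian surface (r > 61.7 mm, full cross-section enclosed).
λ_enc = ρ·πR² = (8.02e-4)π(0.0617)² = 9.592×10^-6 C/m.
By Gauss's law (flux through the curved wall only), E·2πrL = λ_enc L/ε₀.
E = |λ_enc|/(2πε₀r) = (9.592×10^-6)/(2π·8.85×10^-12·0.212) = 8.14e5 N/C.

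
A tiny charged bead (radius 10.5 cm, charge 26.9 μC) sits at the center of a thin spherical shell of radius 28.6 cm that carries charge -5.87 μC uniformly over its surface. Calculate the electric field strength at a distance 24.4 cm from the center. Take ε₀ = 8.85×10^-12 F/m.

Take a concentric spherical Gaussian surface of radius r = 24.4 cm (between the bodies, 10.5 cm < r < 28.6 cm).
The shell at 28.6 cm lies outside the Gaussian surface, so Q_enc = 26.9 μC = 2.69×10^-5 C.
Gauss's law: E·4πr² = Q_enc/ε₀.
E = |Q_enc|/(4πε₀r²) = (2.69×10^-5)/(4π·8.85×10^-12·(0.244)²) = 4.06×10^6 N/C.

|E| = 4.06e6 N/C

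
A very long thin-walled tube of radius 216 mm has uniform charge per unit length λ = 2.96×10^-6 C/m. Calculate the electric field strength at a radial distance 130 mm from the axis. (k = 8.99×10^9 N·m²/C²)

|E| = 0 N/C

Take a coaxial cylindrical Gaussian surface of radius r = 130 mm and length L (r < 216 mm, inside the shell).
All the surface charge lies outside this cylinder: Q_enc = 0, hence E = 0.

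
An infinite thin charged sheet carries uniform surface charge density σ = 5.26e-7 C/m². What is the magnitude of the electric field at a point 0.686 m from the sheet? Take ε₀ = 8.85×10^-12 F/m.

Choose a cylindrical pillbox piercing the sheet, end faces (area A) parallel to it.
Only the two end caps contribute flux: Φ = 2EA. With Q_enc = σA, Gauss's law gives E = |σ|/(2ε₀).
E = |σ|/(2ε₀) = (5.26×10^-7)/(2·8.85×10^-12) = 2.97e4 N/C.

E ≈ 2.97e4 V/m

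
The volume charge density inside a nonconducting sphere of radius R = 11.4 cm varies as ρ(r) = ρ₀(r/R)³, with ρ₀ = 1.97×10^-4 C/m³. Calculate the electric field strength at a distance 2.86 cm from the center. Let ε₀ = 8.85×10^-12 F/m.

1.68e3 N/C

Use a concentric Gaussian sphere at r = 2.86 cm (r < R).
Integrate the density: Q_enc = 4π ∫₀^r ρ₀(r'/R)^3 r'² dr' = 4πρ₀ r^6/(6·R³) = 1.524e-10 C.
Since E is radial and uniform over the Gaussian sphere, Φ = E·4πr² = Q_enc/ε₀.
E = |Q_enc|/(4πε₀r²) = (1.524×10^-10)/(4π·8.85×10^-12·(0.0286)²) = 1.68e3 N/C.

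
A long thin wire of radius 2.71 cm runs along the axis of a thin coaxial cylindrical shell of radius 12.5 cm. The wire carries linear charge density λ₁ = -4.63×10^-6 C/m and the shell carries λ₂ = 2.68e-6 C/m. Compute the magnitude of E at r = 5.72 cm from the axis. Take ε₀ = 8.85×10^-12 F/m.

Coaxial Gaussian cylinder, radius r = 5.72 cm, length L (between the conductors, 2.71 cm < r < 12.5 cm).
Only the inner wire is enclosed; the outer shell contributes nothing inside itself. λ_enc = λ₁ = -4.63e-6 C/m.
Gauss's law: E·2πrL = λ_enc L/ε₀.
E = |λ_enc|/(2πε₀r) = (4.63×10^-6)/(2π·8.85×10^-12·0.0572) = 1.46e6 N/C.

|E| ≈ 1.46×10^6 N/C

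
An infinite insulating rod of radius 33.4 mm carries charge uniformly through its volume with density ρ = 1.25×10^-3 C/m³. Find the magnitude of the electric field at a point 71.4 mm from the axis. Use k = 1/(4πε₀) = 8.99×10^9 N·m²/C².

|E| ≈ 1.10e6 N/C

Take a coaxial cylindrical Gaussian surface of radius r = 71.4 mm and length L (r > 33.4 mm, full cross-section enclosed).
λ_enc = ρ·πR² = (1.25×10^-3)π(0.0334)² = 4.381×10^-6 C/m.
Gauss's law: E·2πrL = λ_enc L/ε₀.
E = 2k|λ_enc|/r = 2(8.99×10^9)(4.381×10^-6)/(0.0714) = 1.10×10^6 N/C.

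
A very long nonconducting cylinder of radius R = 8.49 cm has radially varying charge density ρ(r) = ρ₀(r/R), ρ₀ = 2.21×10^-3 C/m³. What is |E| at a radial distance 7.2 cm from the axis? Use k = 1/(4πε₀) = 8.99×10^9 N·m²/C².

Take a coaxial cylindrical Gaussian surface of radius r = 7.2 cm and length L (r < R).
Integrating ρ over the cross-section to radius r: λ_enc = (2πρ₀/R) ∫₀^r r'^2 dr' = 2πρ₀ r^3/(3·R) = 2.035×10^-5 C/m.
Gauss's law: E·2πrL = λ_enc L/ε₀.
E = 2k|λ_enc|/r = 2(8.99×10^9)(2.035×10^-5)/(0.072) = 5.08×10^6 N/C.

|E| = 5.08e6 V/m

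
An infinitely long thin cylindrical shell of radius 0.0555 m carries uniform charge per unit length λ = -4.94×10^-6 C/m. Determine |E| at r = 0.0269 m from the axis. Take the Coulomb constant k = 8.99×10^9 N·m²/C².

Coaxial Gaussian cylinder, radius r = 0.0269 m, length L (r < 0.0555 m, inside the shell).
No charge is enclosed, so Gauss's law gives E·2πrL = 0 ⇒ E = 0.

E = 0 (no enclosed charge)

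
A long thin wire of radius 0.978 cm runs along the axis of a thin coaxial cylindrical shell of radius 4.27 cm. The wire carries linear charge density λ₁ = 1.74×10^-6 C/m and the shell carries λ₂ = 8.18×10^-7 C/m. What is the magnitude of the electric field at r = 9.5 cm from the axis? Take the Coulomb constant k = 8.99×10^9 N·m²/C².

Take a coaxial cylindrical Gaussian surface of radius r = 9.5 cm and length L (r > 4.27 cm, enclosing both).
λ_enc = λ₁ + λ₂ = (1.74×10^-6) + (8.18e-7) = 2.558×10^-6 C/m.
By Gauss's law (flux through the curved wall only), E·2πrL = λ_enc L/ε₀.
E = 2k|λ_enc|/r = 2(8.99×10^9)(2.558×10^-6)/(0.095) = 4.84×10^5 N/C.

E = 4.84×10^5 V/m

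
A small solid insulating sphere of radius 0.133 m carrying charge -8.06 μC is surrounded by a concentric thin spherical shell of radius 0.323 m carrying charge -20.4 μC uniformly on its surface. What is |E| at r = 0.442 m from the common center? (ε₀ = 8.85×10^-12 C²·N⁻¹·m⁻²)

Take a concentric spherical Gaussian surface of radius r = 0.442 m (r > 0.323 m, enclosing both).
Q_enc = (-8.06 μC) + (-20.4 μC) = -2.846×10^-5 C.
Since E is radial and uniform over the Gaussian sphere, Φ = E·4πr² = Q_enc/ε₀.
E = |Q_enc|/(4πε₀r²) = (2.846×10^-5)/(4π·8.85×10^-12·(0.442)²) = 1.31×10^6 N/C.

E = 1.31×10^6 N/C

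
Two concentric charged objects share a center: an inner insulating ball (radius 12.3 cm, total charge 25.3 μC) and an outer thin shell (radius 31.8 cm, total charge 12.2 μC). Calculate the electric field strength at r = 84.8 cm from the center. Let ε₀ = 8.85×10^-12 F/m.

E = 4.69e5 V/m

Take a concentric spherical Gaussian surface of radius r = 84.8 cm (r > 31.8 cm, enclosing both).
Q_enc = (25.3 μC) + (12.2 μC) = 3.75e-5 C.
Gauss's law: E·4πr² = Q_enc/ε₀.
E = |Q_enc|/(4πε₀r²) = (3.75e-5)/(4π·8.85×10^-12·(0.848)²) = 4.69e5 N/C.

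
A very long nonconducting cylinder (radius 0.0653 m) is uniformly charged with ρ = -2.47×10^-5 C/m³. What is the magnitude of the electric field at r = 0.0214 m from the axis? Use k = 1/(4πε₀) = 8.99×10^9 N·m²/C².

Coaxial Gaussian cylinder, radius r = 0.0214 m, length L (r < R).
Charge inside radius r per length L is ρ·πr²·L, so λ_enc = ρπr² = -3.554×10^-8 C/m.
Gauss's law: E·2πrL = λ_enc L/ε₀.
E = 2k|λ_enc|/r = 2(8.99×10^9)(3.554×10^-8)/(0.0214) = 2.99×10^4 N/C.

|E| = 2.99×10^4 N/C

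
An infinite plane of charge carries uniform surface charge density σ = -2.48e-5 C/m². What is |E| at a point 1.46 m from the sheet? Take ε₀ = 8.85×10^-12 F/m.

The symmetry is planar: E is normal to the sheet and the same magnitude on both sides. Take a pillbox straddling the sheet with end-cap area A.
Only the two end caps contribute flux: Φ = 2EA. With Q_enc = σA, Gauss's law gives E = |σ|/(2ε₀).
E = |σ|/(2ε₀) = (2.48×10^-5)/(2·8.85×10^-12) = 1.40×10^6 N/C.

E = 1.40×10^6 N/C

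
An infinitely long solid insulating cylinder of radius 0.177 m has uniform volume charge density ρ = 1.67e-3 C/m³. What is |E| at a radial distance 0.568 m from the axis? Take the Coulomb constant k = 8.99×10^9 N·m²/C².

By cylindrical symmetry E is radial; use a coaxial Gaussian cylinder of radius 0.568 m and length L (r > 0.177 m, full cross-section enclosed).
λ_enc = ρ·πR² = (1.67×10^-3)π(0.177)² = 1.644×10^-4 C/m.
Applying ∮E·dA = Q_enc/ε₀ with the end caps contributing no flux:
E = 2k|λ_enc|/r = 2(8.99×10^9)(1.644×10^-4)/(0.568) = 5.20e6 N/C.

5.20×10^6 N/C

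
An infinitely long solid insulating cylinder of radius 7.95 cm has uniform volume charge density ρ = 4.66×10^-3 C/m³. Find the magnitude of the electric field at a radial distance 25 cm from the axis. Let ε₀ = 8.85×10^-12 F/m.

Coaxial Gaussian cylinder, radius r = 25 cm, length L (r > 7.95 cm, full cross-section enclosed).
λ_enc = ρ·πR² = (4.66×10^-3)π(0.0795)² = 9.253e-5 C/m.
Since E is radial and uniform over the curved surface, Φ = E·2πrL = Q_enc/ε₀ = λ_enc L/ε₀.
E = |λ_enc|/(2πε₀r) = (9.253e-5)/(2π·8.85×10^-12·0.25) = 6.66×10^6 N/C.

|E| = 6.66×10^6 V/m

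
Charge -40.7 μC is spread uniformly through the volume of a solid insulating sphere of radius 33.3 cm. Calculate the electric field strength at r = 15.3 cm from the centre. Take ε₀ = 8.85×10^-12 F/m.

|E| = 1.52×10^6 N/C

Use a concentric Gaussian sphere at r = 15.3 cm (r < R).
Only the charge within r is enclosed: Q_enc = Q·(r/R)³ = (-40.7 μC)·(15.3 cm/33.3 cm)³ = -3.948×10^-6 C.
By Gauss's law, ∮E·dA = E·4πr² = Q_enc/ε₀.
E = |Q_enc|/(4πε₀r²) = (3.948×10^-6)/(4π·8.85×10^-12·(0.153)²) = 1.52e6 N/C.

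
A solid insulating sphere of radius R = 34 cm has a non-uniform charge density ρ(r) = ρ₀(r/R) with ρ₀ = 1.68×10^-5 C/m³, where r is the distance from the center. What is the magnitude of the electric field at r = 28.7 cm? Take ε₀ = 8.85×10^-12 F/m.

Take a concentric spherical Gaussian surface of radius r = 28.7 cm (r < R).
Q_enc = ∫₀^r ρ(r')·4πr'² dr' = (4πρ₀/R) ∫₀^r r'^3 dr' = 4πρ₀ r^4/(4·R) = 1.053×10^-6 C.
Since E is radial and uniform over the Gaussian sphere, Φ = E·4πr² = Q_enc/ε₀.
E = |Q_enc|/(4πε₀r²) = (1.053e-6)/(4π·8.85×10^-12·(0.287)²) = 1.15×10^5 N/C.

E = 1.15×10^5 N/C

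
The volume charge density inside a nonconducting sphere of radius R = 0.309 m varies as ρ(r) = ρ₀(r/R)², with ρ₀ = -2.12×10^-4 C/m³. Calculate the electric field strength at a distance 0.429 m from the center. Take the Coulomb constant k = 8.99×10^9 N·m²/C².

E = 7.68×10^5 N/C

Take a concentric spherical Gaussian surface of radius r = 0.429 m (r > R, all charge enclosed).
Q_enc = 4π ∫₀^R ρ₀(r'/R)^2 r'² dr' = 4πρ₀R³/5 = -1.572e-5 C.
Applying ∮E·dA = Q_enc/ε₀ with Φ = E(4πr²):
E = k|Q_enc|/r² = (8.99×10^9)(1.572×10^-5)/(0.429)² = 7.68e5 N/C.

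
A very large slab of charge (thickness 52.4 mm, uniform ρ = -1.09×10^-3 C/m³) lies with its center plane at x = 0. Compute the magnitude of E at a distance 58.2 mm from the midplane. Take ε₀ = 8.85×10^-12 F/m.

The point |x| = 58.2 mm lies outside the slab (half-thickness 0.0262 m). A symmetric pillbox spanning the full slab encloses Q_enc = ρ·d·A.
Flux = 2EA ⇒ E = |ρ|d/(2ε₀), independent of distance outside.
E = (1.09×10^-3)(0.0524)/(2·8.85×10^-12) = 3.23e6 N/C.

E ≈ 3.23×10^6 V/m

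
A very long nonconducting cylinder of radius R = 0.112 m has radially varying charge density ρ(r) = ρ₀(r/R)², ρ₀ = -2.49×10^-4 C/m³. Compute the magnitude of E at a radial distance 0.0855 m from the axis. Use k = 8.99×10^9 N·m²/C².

E = 3.50×10^5 N/C

By cylindrical symmetry E is radial; use a coaxial Gaussian cylinder of radius 0.0855 m and length L (r < R).
λ_enc = ∫₀^r ρ(r')·2πr' dr' = (2πρ₀/R²)·r^4/4 = -1.666×10^-6 C/m.
Applying ∮E·dA = Q_enc/ε₀ with the end caps contributing no flux:
E = 2k|λ_enc|/r = 2(8.99×10^9)(1.666e-6)/(0.0855) = 3.50e5 N/C.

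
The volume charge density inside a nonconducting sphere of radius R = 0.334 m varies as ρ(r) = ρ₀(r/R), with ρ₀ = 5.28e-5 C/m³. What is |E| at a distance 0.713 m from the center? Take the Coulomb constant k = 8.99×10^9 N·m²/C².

Take a concentric spherical Gaussian surface of radius r = 0.713 m (r > R, all charge enclosed).
Q_enc = 4π ∫₀^R ρ₀(r'/R)^1 r'² dr' = 4πρ₀R³/4 = 6.18e-6 C.
Applying ∮E·dA = Q_enc/ε₀ with Φ = E(4πr²):
E = k|Q_enc|/r² = (8.99×10^9)(6.18×10^-6)/(0.713)² = 1.09e5 N/C.

|E| ≈ 1.09e5 N/C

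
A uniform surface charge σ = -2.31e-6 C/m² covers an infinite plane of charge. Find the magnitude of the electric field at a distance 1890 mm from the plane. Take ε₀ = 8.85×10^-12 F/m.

E = 1.31×10^5 N/C

Choose a cylindrical pillbox piercing the sheet, end faces (area A) parallel to it.
Only the two end caps contribute flux: Φ = 2EA. With Q_enc = σA, Gauss's law gives E = |σ|/(2ε₀).
E = |σ|/(2ε₀) = (2.31×10^-6)/(2·8.85×10^-12) = 1.31e5 N/C.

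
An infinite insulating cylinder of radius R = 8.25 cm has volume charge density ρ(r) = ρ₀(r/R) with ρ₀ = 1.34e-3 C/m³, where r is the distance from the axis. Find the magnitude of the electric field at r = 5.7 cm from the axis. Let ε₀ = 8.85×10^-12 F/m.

Coaxial Gaussian cylinder, radius r = 5.7 cm, length L (r < R).
λ_enc = ∫₀^r ρ(r')·2πr' dr' = (2πρ₀/R)·r^3/3 = 6.30×10^-6 C/m.
Applying ∮E·dA = Q_enc/ε₀ with the end caps contributing no flux:
E = |λ_enc|/(2πε₀r) = (6.30×10^-6)/(2π·8.85×10^-12·0.057) = 1.99×10^6 N/C.

1.99e6 N/C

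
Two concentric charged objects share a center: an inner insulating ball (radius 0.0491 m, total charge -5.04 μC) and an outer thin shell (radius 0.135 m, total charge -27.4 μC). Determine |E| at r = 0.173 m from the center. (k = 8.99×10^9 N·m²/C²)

Symmetry ⇒ E = E(r) r̂. Gaussian sphere of radius r = 0.173 m (r > 0.135 m, enclosing both).
Q_enc = (-5.04 μC) + (-27.4 μC) = -3.244×10^-5 C.
Applying ∮E·dA = Q_enc/ε₀ with Φ = E(4πr²):
E = k|Q_enc|/r² = (8.99×10^9)(3.244×10^-5)/(0.173)² = 9.74e6 N/C.

9.74e6 N/C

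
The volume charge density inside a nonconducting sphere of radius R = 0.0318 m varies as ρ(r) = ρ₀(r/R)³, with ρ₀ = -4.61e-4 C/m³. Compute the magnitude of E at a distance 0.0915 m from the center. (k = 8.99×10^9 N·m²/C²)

Symmetry ⇒ E = E(r) r̂. Gaussian sphere of radius r = 0.0915 m (r > R, all charge enclosed).
Q_enc = 4π ∫₀^R ρ₀(r'/R)^3 r'² dr' = 4πρ₀R³/6 = -3.105×10^-8 C.
Gauss's law: E·4πr² = Q_enc/ε₀.
E = k|Q_enc|/r² = (8.99×10^9)(3.105e-8)/(0.0915)² = 3.33e4 N/C.

E ≈ 3.33×10^4 N/C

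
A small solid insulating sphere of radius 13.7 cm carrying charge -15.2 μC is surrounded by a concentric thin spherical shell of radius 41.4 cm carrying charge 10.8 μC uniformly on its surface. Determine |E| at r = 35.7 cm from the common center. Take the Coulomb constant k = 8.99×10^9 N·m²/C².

|E| ≈ 1.07×10^6 V/m

Take a concentric spherical Gaussian surface of radius r = 35.7 cm (between the bodies, 13.7 cm < r < 41.4 cm).
The shell at 41.4 cm lies outside the Gaussian surface, so Q_enc = -15.2 μC = -1.52×10^-5 C.
By Gauss's law, ∮E·dA = E·4πr² = Q_enc/ε₀.
E = k|Q_enc|/r² = (8.99×10^9)(1.52×10^-5)/(0.357)² = 1.07e6 N/C.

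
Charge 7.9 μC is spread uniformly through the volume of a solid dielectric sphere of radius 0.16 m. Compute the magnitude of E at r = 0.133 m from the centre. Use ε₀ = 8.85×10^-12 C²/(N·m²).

By spherical symmetry E is radial; choose a Gaussian sphere of radius r = 0.133 m (r < R).
For a uniform sphere the enclosed fraction is (r/R)³, so Q_enc = (7.9 μC)(0.133/0.16)³ = 4.538×10^-6 C.
By Gauss's law, ∮E·dA = E·4πr² = Q_enc/ε₀.
E = |Q_enc|/(4πε₀r²) = (4.538×10^-6)/(4π·8.85×10^-12·(0.133)²) = 2.31e6 N/C.

|E| = 2.31e6 N/C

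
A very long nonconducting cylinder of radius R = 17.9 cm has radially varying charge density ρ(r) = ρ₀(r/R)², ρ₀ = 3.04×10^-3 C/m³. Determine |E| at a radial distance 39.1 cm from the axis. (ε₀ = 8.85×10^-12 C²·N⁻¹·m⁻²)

|E| = 7.04e6 N/C

Take a coaxial cylindrical Gaussian surface of radius r = 39.1 cm and length L (r > R, full charge per length enclosed).
λ_enc = 2π ∫₀^R ρ₀(r'/R)^2 r' dr' = 2πρ₀R²/4 = 1.53×10^-4 C/m.
By Gauss's law (flux through the curved wall only), E·2πrL = λ_enc L/ε₀.
E = |λ_enc|/(2πε₀r) = (1.53×10^-4)/(2π·8.85×10^-12·0.391) = 7.04e6 N/C.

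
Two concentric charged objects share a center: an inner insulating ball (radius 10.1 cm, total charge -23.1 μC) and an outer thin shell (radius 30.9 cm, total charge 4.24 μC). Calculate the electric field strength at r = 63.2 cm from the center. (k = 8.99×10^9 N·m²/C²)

By spherical symmetry E is radial; choose a Gaussian sphere of radius r = 63.2 cm (r > 30.9 cm, enclosing both).
Q_enc = (-23.1 μC) + (4.24 μC) = -1.886×10^-5 C.
By Gauss's law, ∮E·dA = E·4πr² = Q_enc/ε₀.
E = k|Q_enc|/r² = (8.99×10^9)(1.886×10^-5)/(0.632)² = 4.24×10^5 N/C.

E = 4.24×10^5 N/C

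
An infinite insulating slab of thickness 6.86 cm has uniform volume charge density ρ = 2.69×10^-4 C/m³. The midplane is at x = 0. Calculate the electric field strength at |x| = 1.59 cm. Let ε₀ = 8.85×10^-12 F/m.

E = 4.83×10^5 N/C

By symmetry E is perpendicular to the slab. A Gaussian pillbox from −1.59 cm to +1.59 cm (face area A) lies entirely within the slab.
Q_enc = ρ·(2x)·A and flux = 2EA, so 2EA = 2ρxA/ε₀ ⇒ E = |ρ|x/ε₀.
E = (2.69×10^-4)(0.0159)/(8.85×10^-12) = 4.83×10^5 N/C.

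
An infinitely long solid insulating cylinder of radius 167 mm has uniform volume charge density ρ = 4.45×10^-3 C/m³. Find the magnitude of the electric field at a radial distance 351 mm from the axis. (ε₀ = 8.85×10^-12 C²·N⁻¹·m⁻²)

E ≈ 2.00×10^7 N/C

Coaxial Gaussian cylinder, radius r = 351 mm, length L (r > 167 mm, full cross-section enclosed).
λ_enc = ρ·πR² = (4.45×10^-3)π(0.167)² = 3.899×10^-4 C/m.
By Gauss's law (flux through the curved wall only), E·2πrL = λ_enc L/ε₀.
E = |λ_enc|/(2πε₀r) = (3.899×10^-4)/(2π·8.85×10^-12·0.351) = 2.00×10^7 N/C.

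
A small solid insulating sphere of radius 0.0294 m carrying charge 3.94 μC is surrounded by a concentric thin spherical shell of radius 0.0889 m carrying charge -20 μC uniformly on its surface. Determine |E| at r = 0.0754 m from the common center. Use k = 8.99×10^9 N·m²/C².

E = 6.23e6 N/C

Symmetry ⇒ E = E(r) r̂. Gaussian sphere of radius r = 0.0754 m (between the bodies, 0.0294 m < r < 0.0889 m).
The shell at 0.0889 m lies outside the Gaussian surface, so Q_enc = 3.94 μC = 3.94×10^-6 C.
By Gauss's law, ∮E·dA = E·4πr² = Q_enc/ε₀.
E = k|Q_enc|/r² = (8.99×10^9)(3.94×10^-6)/(0.0754)² = 6.23×10^6 N/C.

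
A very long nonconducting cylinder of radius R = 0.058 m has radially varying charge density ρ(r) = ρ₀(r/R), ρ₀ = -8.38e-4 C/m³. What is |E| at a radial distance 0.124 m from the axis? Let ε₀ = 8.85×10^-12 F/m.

By cylindrical symmetry E is radial; use a coaxial Gaussian cylinder of radius 0.124 m and length L (r > R, full charge per length enclosed).
λ_enc = 2π ∫₀^R ρ₀(r'/R)^1 r' dr' = 2πρ₀R²/3 = -5.904×10^-6 C/m.
Applying ∮E·dA = Q_enc/ε₀ with the end caps contributing no flux:
E = |λ_enc|/(2πε₀r) = (5.904×10^-6)/(2π·8.85×10^-12·0.124) = 8.56×10^5 N/C.

E ≈ 8.56×10^5 V/m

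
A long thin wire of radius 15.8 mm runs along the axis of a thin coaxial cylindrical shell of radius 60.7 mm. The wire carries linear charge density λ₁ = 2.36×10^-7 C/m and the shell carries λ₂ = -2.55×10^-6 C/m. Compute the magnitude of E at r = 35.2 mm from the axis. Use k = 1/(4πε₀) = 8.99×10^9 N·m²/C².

Take a coaxial cylindrical Gaussian surface of radius r = 35.2 mm and length L (between the conductors, 15.8 mm < r < 60.7 mm).
Only the inner wire is enclosed; the outer shell contributes nothing inside itself. λ_enc = λ₁ = 2.36×10^-7 C/m.
Applying ∮E·dA = Q_enc/ε₀ with the end caps contributing no flux:
E = 2k|λ_enc|/r = 2(8.99×10^9)(2.36e-7)/(0.0352) = 1.21e5 N/C.

|E| = 1.21×10^5 N/C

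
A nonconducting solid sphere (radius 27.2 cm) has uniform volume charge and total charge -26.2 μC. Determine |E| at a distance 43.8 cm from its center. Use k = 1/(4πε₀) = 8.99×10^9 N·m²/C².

|E| = 1.23×10^6 N/C

Symmetry ⇒ E = E(r) r̂. Gaussian sphere of radius r = 43.8 cm (r > R, so the entire charge is enclosed).
Q_enc = -26.2 μC = -2.62×10^-5 C.
Since E is radial and uniform over the Gaussian sphere, Φ = E·4πr² = Q_enc/ε₀.
E = k|Q_enc|/r² = (8.99×10^9)(2.62e-5)/(0.438)² = 1.23×10^6 N/C.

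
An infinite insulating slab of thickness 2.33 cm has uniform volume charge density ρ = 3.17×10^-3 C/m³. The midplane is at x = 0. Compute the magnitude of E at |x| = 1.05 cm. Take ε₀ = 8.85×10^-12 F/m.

By symmetry E is perpendicular to the slab. A Gaussian pillbox from −1.05 cm to +1.05 cm (face area A) lies entirely within the slab.
Q_enc = ρ·(2x)·A and flux = 2EA, so 2EA = 2ρxA/ε₀ ⇒ E = |ρ|x/ε₀.
E = (3.17×10^-3)(0.0105)/(8.85×10^-12) = 3.76e6 N/C.

E ≈ 3.76×10^6 N/C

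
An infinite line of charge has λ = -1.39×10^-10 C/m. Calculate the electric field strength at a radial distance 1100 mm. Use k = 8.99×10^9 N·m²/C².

E = 2.27 N/C

Choose a coaxial cylinder of radius r = 1100 mm (arbitrary length L) as the Gaussian surface.
Q_enc = λL, so λ_enc = -1.39×10^-10 C/m.
By Gauss's law (flux through the curved wall only), E·2πrL = λ_enc L/ε₀.
E = 2k|λ_enc|/r = 2(8.99×10^9)(1.39e-10)/(1.1) = 2.27 N/C.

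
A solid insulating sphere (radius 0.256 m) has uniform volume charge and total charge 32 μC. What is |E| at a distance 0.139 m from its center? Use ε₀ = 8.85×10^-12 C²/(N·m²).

Symmetry ⇒ E = E(r) r̂. Gaussian sphere of radius r = 0.139 m (r < R).
For a uniform sphere the enclosed fraction is (r/R)³, so Q_enc = (32 μC)(0.139/0.256)³ = 5.122×10^-6 C.
Since E is radial and uniform over the Gaussian sphere, Φ = E·4πr² = Q_enc/ε₀.
E = |Q_enc|/(4πε₀r²) = (5.122×10^-6)/(4π·8.85×10^-12·(0.139)²) = 2.38×10^6 N/C.

E ≈ 2.38×10^6 V/m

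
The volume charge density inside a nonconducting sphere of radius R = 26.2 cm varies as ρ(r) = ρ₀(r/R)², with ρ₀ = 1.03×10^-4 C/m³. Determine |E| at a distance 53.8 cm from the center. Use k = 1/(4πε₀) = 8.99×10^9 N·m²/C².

Use a concentric Gaussian sphere at r = 53.8 cm (r > R, all charge enclosed).
Q_enc = 4π ∫₀^R ρ₀(r'/R)^2 r'² dr' = 4πρ₀R³/5 = 4.656×10^-6 C.
Since E is radial and uniform over the Gaussian sphere, Φ = E·4πr² = Q_enc/ε₀.
E = k|Q_enc|/r² = (8.99×10^9)(4.656×10^-6)/(0.538)² = 1.45×10^5 N/C.

E ≈ 1.45e5 N/C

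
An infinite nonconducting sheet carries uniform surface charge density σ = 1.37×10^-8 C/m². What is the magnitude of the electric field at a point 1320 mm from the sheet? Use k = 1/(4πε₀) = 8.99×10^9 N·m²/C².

By planar symmetry E is perpendicular to the sheet and uniform; use a Gaussian pillbox with flat faces of area A on each side of the sheet.
Only the two end caps contribute flux: Φ = 2EA. With Q_enc = σA, Gauss's law gives E = |σ|/(2ε₀).
E = 2πk|σ| = 2π(8.99×10^9)(1.37e-8) = 774 N/C.

|E| = 774 N/C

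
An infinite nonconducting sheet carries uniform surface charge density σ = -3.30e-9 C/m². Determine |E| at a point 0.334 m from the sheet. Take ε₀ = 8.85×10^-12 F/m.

|E| = 186 V/m

Choose a cylindrical pillbox piercing the sheet, end faces (area A) parallel to it.
Only the two end caps contribute flux: Φ = 2EA. With Q_enc = σA, Gauss's law gives E = |σ|/(2ε₀).
E = |σ|/(2ε₀) = (3.30×10^-9)/(2·8.85×10^-12) = 186 N/C.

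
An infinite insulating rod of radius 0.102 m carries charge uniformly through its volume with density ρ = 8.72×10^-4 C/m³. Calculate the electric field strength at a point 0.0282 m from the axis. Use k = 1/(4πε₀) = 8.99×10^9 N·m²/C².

Choose a coaxial cylinder of radius r = 0.0282 m (arbitrary length L) as the Gaussian surface (r < R).
Charge inside radius r per length L is ρ·πr²·L, so λ_enc = ρπr² = 2.179×10^-6 C/m.
Applying ∮E·dA = Q_enc/ε₀ with the end caps contributing no flux:
E = 2k|λ_enc|/r = 2(8.99×10^9)(2.179e-6)/(0.0282) = 1.39e6 N/C.

E ≈ 1.39×10^6 V/m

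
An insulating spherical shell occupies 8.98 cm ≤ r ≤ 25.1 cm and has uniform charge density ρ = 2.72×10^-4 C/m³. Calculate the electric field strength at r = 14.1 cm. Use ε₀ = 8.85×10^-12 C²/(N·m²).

|E| ≈ 1.07×10^6 N/C

By spherical symmetry E is radial; choose a Gaussian sphere of radius r = 14.1 cm (within the shell material, 8.98 cm < r < 25.1 cm).
Only the shell between 8.98 cm and r is enclosed: Q_enc = ρ·(4π/3)(r³ − a³) = (2.72×10^-4)·(4π/3)·((0.141)³ − (0.0898)³) = 2.369e-6 C.
By Gauss's law, ∮E·dA = E·4πr² = Q_enc/ε₀.
E = |Q_enc|/(4πε₀r²) = (2.369×10^-6)/(4π·8.85×10^-12·(0.141)²) = 1.07×10^6 N/C.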